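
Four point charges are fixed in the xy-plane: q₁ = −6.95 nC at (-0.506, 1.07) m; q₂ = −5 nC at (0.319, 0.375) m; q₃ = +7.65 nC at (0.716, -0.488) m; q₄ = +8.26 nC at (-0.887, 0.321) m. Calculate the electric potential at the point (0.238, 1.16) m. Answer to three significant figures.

-47.3 V

The total potential is the scalar sum of each charge's contribution, V = Σ kqᵢ/rᵢ.
Distances from the field point to each charge: r₁ = 0.749 m, r₂ = 0.789 m, r₃ = 1.72 m, r₄ = 1.40 m.
V = k[(-6.95×10⁻⁹)/(0.749) + (-5.00×10⁻⁹)/(0.789) + (7.65×10⁻⁹)/(1.72) + (8.26×10⁻⁹)/(1.40)] = -47.3 V.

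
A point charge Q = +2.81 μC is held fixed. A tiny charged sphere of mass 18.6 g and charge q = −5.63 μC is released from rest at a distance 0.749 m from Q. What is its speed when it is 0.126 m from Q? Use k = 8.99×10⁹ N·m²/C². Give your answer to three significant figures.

10.0 m/s

Only the electrostatic force acts, so mechanical energy is conserved: ½mv² = U₁ − U₂ = kQq(1/r₁ − 1/r₂).
U₁ − U₂ = (8.99×10⁹ N·m²/C²)(2.81×10⁻⁶ C)(-5.63×10⁻⁶ C)(1/0.749 − 1/0.126) = 0.939 J.
v = √(2·0.939/0.0186) = 10.0 m/s.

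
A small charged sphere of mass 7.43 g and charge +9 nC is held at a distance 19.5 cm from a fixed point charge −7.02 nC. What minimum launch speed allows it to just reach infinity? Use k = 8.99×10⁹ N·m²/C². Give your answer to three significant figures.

0.0280 m/s

To just escape, total mechanical energy must reach zero at infinity: ½mv²_min + U = 0, so ½mv²_min = −U = |kQq|/r.
|U| = |kQq|/r = (8.99×10⁹ N·m²/C²)(7.02×10⁻⁹)(9.00×10⁻⁹)/(0.195) = 2.91×10⁻⁶ J.
v_min = √(2|U|/m) = √(2·2.91×10⁻⁶/7.43×10⁻³) = 0.0280 m/s.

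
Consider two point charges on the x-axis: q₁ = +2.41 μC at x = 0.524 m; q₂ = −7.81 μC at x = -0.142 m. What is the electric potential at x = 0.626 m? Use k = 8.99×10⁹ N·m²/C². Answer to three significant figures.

Electric potential is a scalar, so the contributions from each charge add algebraically: V = Σ kqᵢ/rᵢ.
Distances from the field point to each charge: r₁ = 0.102 m, r₂ = 0.768 m.
V = k[(2.41×10⁻⁶)/(0.102) + (-7.81×10⁻⁶)/(0.768)] = 1.21×10⁵ V.

1.21×10⁵ V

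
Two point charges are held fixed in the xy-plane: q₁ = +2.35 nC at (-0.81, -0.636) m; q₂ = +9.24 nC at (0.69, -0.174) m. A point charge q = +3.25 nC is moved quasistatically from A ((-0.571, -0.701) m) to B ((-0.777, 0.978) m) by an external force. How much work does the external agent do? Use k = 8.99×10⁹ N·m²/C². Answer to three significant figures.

For quasistatic motion the external work equals the change in potential energy: W_ext = qΔV = q(V_B − V_A).
At A: distances to the source charges are 0.248 m, 1.37 m; V_A = Σ kqᵢ/rᵢ = 146 V.
At B: distances to the source charges are 1.61 m, 1.87 m; V_B = Σ kqᵢ/rᵢ = 57.6 V.
ΔV = V_B − V_A = -88.5 V.
W_ext = qΔV = (3.25×10⁻⁹ C)(-88.5 V) = -2.87×10⁻⁷ J.

-2.87×10⁻⁷ J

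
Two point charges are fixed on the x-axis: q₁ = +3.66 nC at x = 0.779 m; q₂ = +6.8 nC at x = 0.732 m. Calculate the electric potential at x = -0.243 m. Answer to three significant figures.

Electric potential is a scalar, so the contributions from each charge add algebraically: V = Σ kqᵢ/rᵢ.
Distances from the field point to each charge: r₁ = 1.02 m, r₂ = 0.975 m.
V = k[(3.66×10⁻⁹)/(1.02) + (6.80×10⁻⁹)/(0.975)] = 94.9 V.

94.9 V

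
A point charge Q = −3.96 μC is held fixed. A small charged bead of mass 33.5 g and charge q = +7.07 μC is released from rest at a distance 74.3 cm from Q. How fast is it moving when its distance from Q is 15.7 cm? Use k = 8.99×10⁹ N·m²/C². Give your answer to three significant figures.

Only the electrostatic force acts, so mechanical energy is conserved: ½mv² = U₁ − U₂ = kQq(1/r₁ − 1/r₂).
U₁ − U₂ = (8.99×10⁹ N·m²/C²)(-3.96×10⁻⁶ C)(7.07×10⁻⁶ C)(1/0.743 − 1/0.157) = 1.26 J.
v = √(2·1.26/0.0335) = 8.69 m/s.

8.69 m/s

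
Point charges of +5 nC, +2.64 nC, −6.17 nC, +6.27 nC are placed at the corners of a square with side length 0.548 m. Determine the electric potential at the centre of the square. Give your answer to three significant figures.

180 V

Electric potential is a scalar, so the contributions from each charge add algebraically: V = Σ kqᵢ/rᵢ.
The distance from each corner to the centre is a√2/2 = 0.387 m.
V = k[(5.00×10⁻⁹)/(0.387) + (2.64×10⁻⁹)/(0.387) + (-6.17×10⁻⁹)/(0.387) + (6.27×10⁻⁹)/(0.387)] = 180 V.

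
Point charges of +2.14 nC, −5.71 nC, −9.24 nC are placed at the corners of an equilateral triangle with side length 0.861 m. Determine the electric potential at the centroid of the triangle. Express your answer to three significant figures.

-232 V

Electric potential is a scalar, so the contributions from each charge add algebraically: V = Σ kqᵢ/rᵢ.
The distance from each vertex to the centroid is a/√3 = 0.497 m.
V = k[(2.14×10⁻⁹)/(0.497) + (-5.71×10⁻⁹)/(0.497) + (-9.24×10⁻⁹)/(0.497)] = -232 V.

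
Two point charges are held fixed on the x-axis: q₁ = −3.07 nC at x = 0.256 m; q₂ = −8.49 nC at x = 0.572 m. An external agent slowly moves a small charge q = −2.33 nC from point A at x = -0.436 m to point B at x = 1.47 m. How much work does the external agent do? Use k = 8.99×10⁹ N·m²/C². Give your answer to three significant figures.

For quasistatic motion the external work equals the change in potential energy: W_ext = qΔV = q(V_B − V_A).
At A: distances to the source charges are 0.692 m, 1.01 m; V_A = Σ kqᵢ/rᵢ = -116 V.
At B: distances to the source charges are 1.21 m, 0.898 m; V_B = Σ kqᵢ/rᵢ = -108 V.
ΔV = V_B − V_A = 7.87 V.
W_ext = qΔV = (-2.33×10⁻⁹ C)(7.87 V) = -1.83×10⁻⁸ J.

-1.83×10⁻⁸ J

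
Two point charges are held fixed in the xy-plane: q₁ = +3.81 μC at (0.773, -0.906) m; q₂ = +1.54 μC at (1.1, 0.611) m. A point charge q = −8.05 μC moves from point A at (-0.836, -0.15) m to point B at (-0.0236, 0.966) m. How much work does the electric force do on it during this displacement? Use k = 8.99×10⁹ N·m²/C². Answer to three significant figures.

0.0214 J

The work done by the electric force is W_field = −ΔU = −q(V_B − V_A) = q(V_A − V_B).
At A: distances to the source charges are 1.78 m, 2.08 m; V_A = Σ kqᵢ/rᵢ = 2.59×10⁴ V.
At B: distances to the source charges are 2.03 m, 1.18 m; V_B = Σ kqᵢ/rᵢ = 2.86×10⁴ V.
ΔV = V_B − V_A = 2660 V.
W_field = −qΔV = −(-8.05×10⁻⁶ C)(2660 V) = 0.0214 J.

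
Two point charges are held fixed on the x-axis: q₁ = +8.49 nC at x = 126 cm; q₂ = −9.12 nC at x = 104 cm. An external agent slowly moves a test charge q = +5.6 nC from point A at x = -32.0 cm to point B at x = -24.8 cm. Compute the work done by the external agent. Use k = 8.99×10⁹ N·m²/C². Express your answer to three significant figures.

For quasistatic motion the external work equals the change in potential energy: W_ext = qΔV = q(V_B − V_A).
At A: distances to the source charges are 1.58 m, 1.36 m; V_A = Σ kqᵢ/rᵢ = -12.0 V.
At B: distances to the source charges are 1.51 m, 1.29 m; V_B = Σ kqᵢ/rᵢ = -13.0 V.
ΔV = V_B − V_A = -1.06 V.
W_ext = qΔV = (5.60×10⁻⁹ C)(-1.06 V) = -5.96×10⁻⁹ J.

-5.96×10⁻⁹ J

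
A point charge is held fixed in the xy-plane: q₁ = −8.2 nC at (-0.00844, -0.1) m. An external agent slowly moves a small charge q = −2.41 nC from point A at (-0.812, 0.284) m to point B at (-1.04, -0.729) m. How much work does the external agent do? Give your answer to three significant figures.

-5.24×10⁻⁸ J

For quasistatic motion the external work equals the change in potential energy: W_ext = qΔV = q(V_B − V_A).
At A: distance to the source charge is 0.891 m; V_A = kq₁/r = -82.8 V.
At B: distance to the source charge is 1.21 m; V_B = kq₁/r = -61.0 V.
ΔV = V_B − V_A = 21.8 V.
W_ext = qΔV = (-2.41×10⁻⁹ C)(21.8 V) = -5.24×10⁻⁸ J.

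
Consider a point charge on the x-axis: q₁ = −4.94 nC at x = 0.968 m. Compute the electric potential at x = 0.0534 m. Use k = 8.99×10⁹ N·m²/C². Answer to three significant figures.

-48.6 V

The total potential is the scalar sum of each charge's contribution, V = Σ kqᵢ/rᵢ.
V = k[(-4.94×10⁻⁹)/(0.915)] = -48.6 V.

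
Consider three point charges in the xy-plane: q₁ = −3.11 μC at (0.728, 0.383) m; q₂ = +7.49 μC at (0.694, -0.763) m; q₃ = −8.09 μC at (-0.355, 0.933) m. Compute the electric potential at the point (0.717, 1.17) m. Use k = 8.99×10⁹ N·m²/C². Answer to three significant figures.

-6.69×10⁴ V

The total potential is the scalar sum of each charge's contribution, V = Σ kqᵢ/rᵢ.
Distances from the field point to each charge: r₁ = 0.787 m, r₂ = 1.93 m, r₃ = 1.10 m.
V = k[(-3.11×10⁻⁶)/(0.787) + (7.49×10⁻⁶)/(1.93) + (-8.09×10⁻⁶)/(1.10)] = -6.69×10⁴ V.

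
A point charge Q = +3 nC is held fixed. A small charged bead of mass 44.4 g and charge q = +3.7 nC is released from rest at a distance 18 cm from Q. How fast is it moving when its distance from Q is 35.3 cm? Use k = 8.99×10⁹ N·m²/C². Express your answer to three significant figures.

Only the electrostatic force acts, so mechanical energy is conserved: ½mv² = U₁ − U₂ = kQq(1/r₁ − 1/r₂).
U₁ − U₂ = (8.99×10⁹ N·m²/C²)(3.00×10⁻⁹ C)(3.70×10⁻⁹ C)(1/0.180 − 1/0.353) = 2.72×10⁻⁷ J.
v = √(2·2.72×10⁻⁷/0.0444) = 3.50×10⁻³ m/s.

3.50×10⁻³ m/s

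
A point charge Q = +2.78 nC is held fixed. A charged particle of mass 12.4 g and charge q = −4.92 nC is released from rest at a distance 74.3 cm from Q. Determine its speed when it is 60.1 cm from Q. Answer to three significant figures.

2.51×10⁻³ m/s

Only the electrostatic force acts, so mechanical energy is conserved: ½mv² = U₁ − U₂ = kQq(1/r₁ − 1/r₂).
U₁ − U₂ = (8.99×10⁹ N·m²/C²)(2.78×10⁻⁹ C)(-4.92×10⁻⁹ C)(1/0.743 − 1/0.601) = 3.91×10⁻⁸ J.
v = √(2·3.91×10⁻⁸/0.0124) = 2.51×10⁻³ m/s.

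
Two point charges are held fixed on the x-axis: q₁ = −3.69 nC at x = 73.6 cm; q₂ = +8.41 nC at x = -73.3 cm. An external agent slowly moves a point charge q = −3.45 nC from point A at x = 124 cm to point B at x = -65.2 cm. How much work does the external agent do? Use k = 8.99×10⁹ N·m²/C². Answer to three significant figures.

For quasistatic motion the external work equals the change in potential energy: W_ext = qΔV = q(V_B − V_A).
At A: distances to the source charges are 0.504 m, 1.97 m; V_A = Σ kqᵢ/rᵢ = -27.5 V.
At B: distances to the source charges are 1.39 m, 0.0810 m; V_B = Σ kqᵢ/rᵢ = 910 V.
ΔV = V_B − V_A = 937 V.
W_ext = qΔV = (-3.45×10⁻⁹ C)(937 V) = -3.23×10⁻⁶ J.

-3.23×10⁻⁶ J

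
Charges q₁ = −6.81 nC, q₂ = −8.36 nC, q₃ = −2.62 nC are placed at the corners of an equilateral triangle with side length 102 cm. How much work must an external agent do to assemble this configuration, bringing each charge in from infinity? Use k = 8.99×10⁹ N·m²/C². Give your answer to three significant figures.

The assembly work is the sum of pairwise potential energies, U = Σ_{i<j} kqᵢqⱼ/rᵢⱼ.
All three pair separations equal the side length, 1.02 m.
U = (5.02×10⁻⁷) + (1.57×10⁻⁷) + (1.93×10⁻⁷) = 8.52×10⁻⁷ J.

8.52×10⁻⁷ J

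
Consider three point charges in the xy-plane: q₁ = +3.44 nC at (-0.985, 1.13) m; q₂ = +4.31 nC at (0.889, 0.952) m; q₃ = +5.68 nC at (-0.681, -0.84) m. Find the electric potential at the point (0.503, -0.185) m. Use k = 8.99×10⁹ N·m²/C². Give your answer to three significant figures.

85.6 V

The total potential is the scalar sum of each charge's contribution, V = Σ kqᵢ/rᵢ.
Distances from the field point to each charge: r₁ = 1.99 m, r₂ = 1.20 m, r₃ = 1.35 m.
V = k[(3.44×10⁻⁹)/(1.99) + (4.31×10⁻⁹)/(1.20) + (5.68×10⁻⁹)/(1.35)] = 85.6 V.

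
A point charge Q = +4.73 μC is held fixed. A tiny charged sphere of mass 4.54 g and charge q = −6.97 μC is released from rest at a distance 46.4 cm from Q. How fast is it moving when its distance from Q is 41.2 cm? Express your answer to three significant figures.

Only the electrostatic force acts, so mechanical energy is conserved: ½mv² = U₁ − U₂ = kQq(1/r₁ − 1/r₂).
U₁ − U₂ = (8.99×10⁹ N·m²/C²)(4.73×10⁻⁶ C)(-6.97×10⁻⁶ C)(1/0.464 − 1/0.412) = 0.0806 J.
v = √(2·0.0806/4.54×10⁻³) = 5.96 m/s.

5.96 m/s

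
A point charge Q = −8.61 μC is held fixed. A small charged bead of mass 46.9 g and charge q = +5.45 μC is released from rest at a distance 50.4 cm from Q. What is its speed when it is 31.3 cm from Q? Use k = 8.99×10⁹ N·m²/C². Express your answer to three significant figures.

4.67 m/s

Only the electrostatic force acts, so mechanical energy is conserved: ½mv² = U₁ − U₂ = kQq(1/r₁ − 1/r₂).
U₁ − U₂ = (8.99×10⁹ N·m²/C²)(-8.61×10⁻⁶ C)(5.45×10⁻⁶ C)(1/0.504 − 1/0.313) = 0.511 J.
v = √(2·0.511/0.0469) = 4.67 m/s.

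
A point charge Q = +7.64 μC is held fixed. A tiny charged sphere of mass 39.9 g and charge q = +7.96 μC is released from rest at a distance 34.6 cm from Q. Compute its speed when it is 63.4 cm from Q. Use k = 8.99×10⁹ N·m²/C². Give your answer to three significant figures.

6.00 m/s

Only the electrostatic force acts, so mechanical energy is conserved: ½mv² = U₁ − U₂ = kQq(1/r₁ − 1/r₂).
U₁ − U₂ = (8.99×10⁹ N·m²/C²)(7.64×10⁻⁶ C)(7.96×10⁻⁶ C)(1/0.346 − 1/0.634) = 0.718 J.
v = √(2·0.718/0.0399) = 6.00 m/s.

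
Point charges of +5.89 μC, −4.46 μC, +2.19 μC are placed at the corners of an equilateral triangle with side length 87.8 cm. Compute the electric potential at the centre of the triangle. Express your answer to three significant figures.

The total potential is the scalar sum of each charge's contribution, V = Σ kqᵢ/rᵢ.
The distance from each vertex to the centroid is a/√3 = 0.507 m.
V = k[(5.89×10⁻⁶)/(0.507) + (-4.46×10⁻⁶)/(0.507) + (2.19×10⁻⁶)/(0.507)] = 6.42×10⁴ V.

6.42×10⁴ V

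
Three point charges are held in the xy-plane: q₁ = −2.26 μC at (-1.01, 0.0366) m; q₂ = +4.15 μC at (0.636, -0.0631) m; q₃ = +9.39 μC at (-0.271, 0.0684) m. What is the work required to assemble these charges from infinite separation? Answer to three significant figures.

The assembly work is the sum of pairwise potential energies, U = Σ_{i<j} kqᵢqⱼ/rᵢⱼ.
Pair separations: r₁₂ = 1.65 m, r₁₃ = 0.740 m, r₂₃ = 0.916 m.
U = (-0.0511) + (-0.258) + (0.382) = 0.0732 J.

0.0732 J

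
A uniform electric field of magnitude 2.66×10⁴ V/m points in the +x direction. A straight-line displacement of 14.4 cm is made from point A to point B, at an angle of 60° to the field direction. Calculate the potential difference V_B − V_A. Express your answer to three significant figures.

Only the component of displacement along E changes the potential: ΔV = −E·d·cosθ.
ΔV = −(2.66×10⁴ V/m)(0.144 m)cos60° = -1920 V.

-1920 V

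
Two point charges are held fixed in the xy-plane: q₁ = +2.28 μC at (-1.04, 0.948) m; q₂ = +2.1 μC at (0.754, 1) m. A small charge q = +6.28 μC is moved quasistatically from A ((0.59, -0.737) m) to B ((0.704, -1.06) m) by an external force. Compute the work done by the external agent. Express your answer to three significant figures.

-0.0169 J

For quasistatic motion the external work equals the change in potential energy: W_ext = qΔV = q(V_B − V_A).
At A: distances to the source charges are 2.34 m, 1.74 m; V_A = Σ kqᵢ/rᵢ = 1.96×10⁴ V.
At B: distances to the source charges are 2.66 m, 2.06 m; V_B = Σ kqᵢ/rᵢ = 1.69×10⁴ V.
ΔV = V_B − V_A = -2700 V.
W_ext = qΔV = (6.28×10⁻⁶ C)(-2700 V) = -0.0169 J.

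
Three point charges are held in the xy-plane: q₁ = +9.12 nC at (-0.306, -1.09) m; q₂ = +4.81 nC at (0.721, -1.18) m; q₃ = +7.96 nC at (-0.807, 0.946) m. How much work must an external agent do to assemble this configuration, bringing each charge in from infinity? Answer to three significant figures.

The assembly work is the sum of pairwise potential energies, U = Σ_{i<j} kqᵢqⱼ/rᵢⱼ.
Pair separations: r₁₂ = 1.03 m, r₁₃ = 2.10 m, r₂₃ = 2.62 m.
U = (3.83×10⁻⁷) + (3.11×10⁻⁷) + (1.31×10⁻⁷) = 8.25×10⁻⁷ J.

8.25×10⁻⁷ J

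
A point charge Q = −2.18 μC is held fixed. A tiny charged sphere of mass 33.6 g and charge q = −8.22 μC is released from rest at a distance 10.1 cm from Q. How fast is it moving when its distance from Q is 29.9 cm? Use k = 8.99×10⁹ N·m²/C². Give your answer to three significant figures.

7.93 m/s

Only the electrostatic force acts, so mechanical energy is conserved: ½mv² = U₁ − U₂ = kQq(1/r₁ − 1/r₂).
U₁ − U₂ = (8.99×10⁹ N·m²/C²)(-2.18×10⁻⁶ C)(-8.22×10⁻⁶ C)(1/0.101 − 1/0.299) = 1.06 J.
v = √(2·1.06/0.0336) = 7.93 m/s.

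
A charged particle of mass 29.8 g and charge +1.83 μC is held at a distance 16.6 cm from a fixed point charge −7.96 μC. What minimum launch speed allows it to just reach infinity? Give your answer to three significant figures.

7.28 m/s

To just escape, total mechanical energy must reach zero at infinity: ½mv²_min + U = 0, so ½mv²_min = −U = |kQq|/r.
|U| = |kQq|/r = (8.99×10⁹ N·m²/C²)(7.96×10⁻⁶)(1.83×10⁻⁶)/(0.166) = 0.789 J.
v_min = √(2|U|/m) = √(2·0.789/0.0298) = 7.28 m/s.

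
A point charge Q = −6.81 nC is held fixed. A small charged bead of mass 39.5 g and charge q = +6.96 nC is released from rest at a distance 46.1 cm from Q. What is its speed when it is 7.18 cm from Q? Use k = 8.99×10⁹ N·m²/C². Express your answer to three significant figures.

Only the electrostatic force acts, so mechanical energy is conserved: ½mv² = U₁ − U₂ = kQq(1/r₁ − 1/r₂).
U₁ − U₂ = (8.99×10⁹ N·m²/C²)(-6.81×10⁻⁹ C)(6.96×10⁻⁹ C)(1/0.461 − 1/0.0718) = 5.01×10⁻⁶ J.
v = √(2·5.01×10⁻⁶/0.0395) = 0.0159 m/s.

0.0159 m/s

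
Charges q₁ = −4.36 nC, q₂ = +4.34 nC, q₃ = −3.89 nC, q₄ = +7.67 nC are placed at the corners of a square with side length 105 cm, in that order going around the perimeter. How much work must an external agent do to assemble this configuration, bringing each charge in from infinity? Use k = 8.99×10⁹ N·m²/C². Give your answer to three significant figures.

The assembly work is the sum of pairwise potential energies, U = Σ_{i<j} kqᵢqⱼ/rᵢⱼ.
The four side pairs have separation 1.05 m and the two diagonal pairs 1.48 m.
Summing all 6 pair terms gives U = -5.44×10⁻⁷ J.

-5.44×10⁻⁷ J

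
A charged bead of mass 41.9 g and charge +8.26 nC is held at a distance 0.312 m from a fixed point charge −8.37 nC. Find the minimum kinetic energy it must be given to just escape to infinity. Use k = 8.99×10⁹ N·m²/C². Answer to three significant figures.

To just escape, total mechanical energy must reach zero at infinity: ½mv²_min + U = 0, so ½mv²_min = −U = |kQq|/r.
|U| = |kQq|/r = (8.99×10⁹ N·m²/C²)(8.37×10⁻⁹)(8.26×10⁻⁹)/(0.312) = 1.99×10⁻⁶ J.

1.99×10⁻⁶ J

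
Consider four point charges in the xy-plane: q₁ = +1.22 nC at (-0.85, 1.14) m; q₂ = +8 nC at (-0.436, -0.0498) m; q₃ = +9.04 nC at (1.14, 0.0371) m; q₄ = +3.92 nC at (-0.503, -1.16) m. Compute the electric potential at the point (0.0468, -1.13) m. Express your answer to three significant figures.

The total potential is the scalar sum of each charge's contribution, V = Σ kqᵢ/rᵢ.
Distances from the field point to each charge: r₁ = 2.44 m, r₂ = 1.18 m, r₃ = 1.60 m, r₄ = 0.551 m.
V = k[(1.22×10⁻⁹)/(2.44) + (8.00×10⁻⁹)/(1.18) + (9.04×10⁻⁹)/(1.60) + (3.92×10⁻⁹)/(0.551)] = 180 V.

180 V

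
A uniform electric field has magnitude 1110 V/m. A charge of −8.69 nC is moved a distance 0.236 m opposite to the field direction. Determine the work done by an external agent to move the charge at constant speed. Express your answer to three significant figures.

-2.28×10⁻⁶ J

The potential change for a displacement 0.236 m opposite to the field direction is ΔV = +Ed = 262 V.
W_ext = qΔV = -2.28×10⁻⁶ J.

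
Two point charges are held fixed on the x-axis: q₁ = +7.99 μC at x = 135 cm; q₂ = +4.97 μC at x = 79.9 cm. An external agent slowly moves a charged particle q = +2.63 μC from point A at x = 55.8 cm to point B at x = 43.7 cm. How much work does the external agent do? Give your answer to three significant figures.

For quasistatic motion the external work equals the change in potential energy: W_ext = qΔV = q(V_B − V_A).
At A: distances to the source charges are 0.792 m, 0.241 m; V_A = Σ kqᵢ/rᵢ = 2.76×10⁵ V.
At B: distances to the source charges are 0.913 m, 0.362 m; V_B = Σ kqᵢ/rᵢ = 2.02×10⁵ V.
ΔV = V_B − V_A = -7.40×10⁴ V.
W_ext = qΔV = (2.63×10⁻⁶ C)(-7.40×10⁴ V) = -0.195 J.

-0.195 J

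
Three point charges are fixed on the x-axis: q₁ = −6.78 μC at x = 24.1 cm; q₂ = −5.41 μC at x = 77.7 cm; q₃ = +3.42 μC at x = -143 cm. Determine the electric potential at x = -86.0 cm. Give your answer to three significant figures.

-3.11×10⁴ V

The total potential is the scalar sum of each charge's contribution, V = Σ kqᵢ/rᵢ.
Distances from the field point to each charge: r₁ = 1.10 m, r₂ = 1.64 m, r₃ = 0.570 m.
V = k[(-6.78×10⁻⁶)/(1.10) + (-5.41×10⁻⁶)/(1.64) + (3.42×10⁻⁶)/(0.570)] = -3.11×10⁴ V.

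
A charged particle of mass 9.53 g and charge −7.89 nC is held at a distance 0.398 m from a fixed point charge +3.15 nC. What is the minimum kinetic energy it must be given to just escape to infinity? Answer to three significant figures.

5.61×10⁻⁷ J

To just escape, total mechanical energy must reach zero at infinity: ½mv²_min + U = 0, so ½mv²_min = −U = |kQq|/r.
|U| = |kQq|/r = (8.99×10⁹ N·m²/C²)(3.15×10⁻⁹)(7.89×10⁻⁹)/(0.398) = 5.61×10⁻⁷ J.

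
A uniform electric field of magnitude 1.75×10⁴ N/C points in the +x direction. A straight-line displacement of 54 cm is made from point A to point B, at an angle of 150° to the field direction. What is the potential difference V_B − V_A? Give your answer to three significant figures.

Only the component of displacement along E changes the potential: ΔV = −E·d·cosθ.
ΔV = −(1.75×10⁴ V/m)(0.540 m)cos150° = 8180 V.

8180 V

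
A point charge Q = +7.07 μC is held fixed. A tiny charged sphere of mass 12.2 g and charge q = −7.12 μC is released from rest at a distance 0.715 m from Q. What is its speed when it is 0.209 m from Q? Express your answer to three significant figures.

Only the electrostatic force acts, so mechanical energy is conserved: ½mv² = U₁ − U₂ = kQq(1/r₁ − 1/r₂).
U₁ − U₂ = (8.99×10⁹ N·m²/C²)(7.07×10⁻⁶ C)(-7.12×10⁻⁶ C)(1/0.715 − 1/0.209) = 1.53 J.
v = √(2·1.53/0.0122) = 15.8 m/s.

15.8 m/s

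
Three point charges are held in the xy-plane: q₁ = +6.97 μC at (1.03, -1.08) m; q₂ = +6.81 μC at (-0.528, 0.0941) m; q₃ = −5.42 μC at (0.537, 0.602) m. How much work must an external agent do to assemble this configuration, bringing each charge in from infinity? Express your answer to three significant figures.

The assembly work is the sum of pairwise potential energies, U = Σ_{i<j} kqᵢqⱼ/rᵢⱼ.
Pair separations: r₁₂ = 1.95 m, r₁₃ = 1.75 m, r₂₃ = 1.18 m.
U = (0.219) + (-0.194) + (-0.281) = -0.256 J.

-0.256 J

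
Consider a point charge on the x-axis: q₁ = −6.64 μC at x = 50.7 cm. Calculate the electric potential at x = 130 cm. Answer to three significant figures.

The total potential is the scalar sum of each charge's contribution, V = Σ kqᵢ/rᵢ.
V = k[(-6.64×10⁻⁶)/(0.793)] = -7.53×10⁴ V.

-7.53×10⁴ V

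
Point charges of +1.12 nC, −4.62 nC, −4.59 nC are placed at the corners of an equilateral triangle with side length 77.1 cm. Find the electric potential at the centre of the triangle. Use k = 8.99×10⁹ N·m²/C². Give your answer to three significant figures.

-163 V

The total potential is the scalar sum of each charge's contribution, V = Σ kqᵢ/rᵢ.
The distance from each vertex to the centroid is a/√3 = 0.445 m.
V = k[(1.12×10⁻⁹)/(0.445) + (-4.62×10⁻⁹)/(0.445) + (-4.59×10⁻⁹)/(0.445)] = -163 V.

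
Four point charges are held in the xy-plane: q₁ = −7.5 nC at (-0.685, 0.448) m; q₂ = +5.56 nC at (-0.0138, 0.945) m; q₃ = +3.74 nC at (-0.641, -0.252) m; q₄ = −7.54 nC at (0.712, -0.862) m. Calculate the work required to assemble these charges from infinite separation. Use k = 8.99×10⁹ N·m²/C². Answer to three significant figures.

-7.69×10⁻⁷ J

The assembly work is the sum of pairwise potential energies, U = Σ_{i<j} kqᵢqⱼ/rᵢⱼ.
Pair separations: r₁₂ = 0.835 m, r₁₃ = 0.701 m, r₁₄ = 1.92 m, r₂₃ = 1.35 m, r₂₄ = 1.95 m, r₃₄ = 1.48 m.
Summing all 6 pair terms gives U = -7.69×10⁻⁷ J.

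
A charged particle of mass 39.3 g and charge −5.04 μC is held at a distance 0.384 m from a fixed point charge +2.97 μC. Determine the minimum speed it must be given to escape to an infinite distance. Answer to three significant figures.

4.22 m/s

To just escape, total mechanical energy must reach zero at infinity: ½mv²_min + U = 0, so ½mv²_min = −U = |kQq|/r.
|U| = |kQq|/r = (8.99×10⁹ N·m²/C²)(2.97×10⁻⁶)(5.04×10⁻⁶)/(0.384) = 0.350 J.
v_min = √(2|U|/m) = √(2·0.350/0.0393) = 4.22 m/s.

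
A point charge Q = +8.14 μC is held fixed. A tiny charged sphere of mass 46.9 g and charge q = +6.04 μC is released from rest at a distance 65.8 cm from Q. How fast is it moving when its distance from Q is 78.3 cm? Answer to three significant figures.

Only the electrostatic force acts, so mechanical energy is conserved: ½mv² = U₁ − U₂ = kQq(1/r₁ − 1/r₂).
U₁ − U₂ = (8.99×10⁹ N·m²/C²)(8.14×10⁻⁶ C)(6.04×10⁻⁶ C)(1/0.658 − 1/0.783) = 0.107 J.
v = √(2·0.107/0.0469) = 2.14 m/s.

2.14 m/s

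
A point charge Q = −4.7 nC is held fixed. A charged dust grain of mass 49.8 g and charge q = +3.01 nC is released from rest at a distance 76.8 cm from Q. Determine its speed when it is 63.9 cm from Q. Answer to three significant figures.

Only the electrostatic force acts, so mechanical energy is conserved: ½mv² = U₁ − U₂ = kQq(1/r₁ − 1/r₂).
U₁ − U₂ = (8.99×10⁹ N·m²/C²)(-4.70×10⁻⁹ C)(3.01×10⁻⁹ C)(1/0.768 − 1/0.639) = 3.34×10⁻⁸ J.
v = √(2·3.34×10⁻⁸/0.0498) = 1.16×10⁻³ m/s.

1.16×10⁻³ m/s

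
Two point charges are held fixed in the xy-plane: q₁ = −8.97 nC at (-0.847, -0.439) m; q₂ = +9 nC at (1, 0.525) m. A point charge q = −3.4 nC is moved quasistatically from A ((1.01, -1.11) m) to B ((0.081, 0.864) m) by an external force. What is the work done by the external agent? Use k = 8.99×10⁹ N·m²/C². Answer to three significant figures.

-8.01×10⁻⁸ J

For quasistatic motion the external work equals the change in potential energy: W_ext = qΔV = q(V_B − V_A).
At A: distances to the source charges are 1.97 m, 1.64 m; V_A = Σ kqᵢ/rᵢ = 8.64 V.
At B: distances to the source charges are 1.60 m, 0.980 m; V_B = Σ kqᵢ/rᵢ = 32.2 V.
ΔV = V_B − V_A = 23.5 V.
W_ext = qΔV = (-3.40×10⁻⁹ C)(23.5 V) = -8.01×10⁻⁸ J.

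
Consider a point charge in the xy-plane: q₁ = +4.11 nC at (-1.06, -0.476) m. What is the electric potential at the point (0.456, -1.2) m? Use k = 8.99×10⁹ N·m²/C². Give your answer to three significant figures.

The total potential is the scalar sum of each charge's contribution, V = Σ kqᵢ/rᵢ.
Distances from the field point to each charge: r₁ = 1.68 m.
V = k[(4.11×10⁻⁹)/(1.68)] = 22.0 V.

22.0 V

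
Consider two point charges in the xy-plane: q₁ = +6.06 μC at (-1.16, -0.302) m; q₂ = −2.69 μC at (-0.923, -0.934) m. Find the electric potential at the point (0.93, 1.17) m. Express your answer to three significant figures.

The total potential is the scalar sum of each charge's contribution, V = Σ kqᵢ/rᵢ.
Distances from the field point to each charge: r₁ = 2.56 m, r₂ = 2.80 m.
V = k[(6.06×10⁻⁶)/(2.56) + (-2.69×10⁻⁶)/(2.80)] = 1.27×10⁴ V.

1.27×10⁴ V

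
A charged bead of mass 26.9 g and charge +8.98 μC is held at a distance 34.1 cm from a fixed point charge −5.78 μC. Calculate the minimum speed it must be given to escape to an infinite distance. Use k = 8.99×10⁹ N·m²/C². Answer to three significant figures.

To just escape, total mechanical energy must reach zero at infinity: ½mv²_min + U = 0, so ½mv²_min = −U = |kQq|/r.
|U| = |kQq|/r = (8.99×10⁹ N·m²/C²)(5.78×10⁻⁶)(8.98×10⁻⁶)/(0.341) = 1.37 J.
v_min = √(2|U|/m) = √(2·1.37/0.0269) = 10.1 m/s.

10.1 m/s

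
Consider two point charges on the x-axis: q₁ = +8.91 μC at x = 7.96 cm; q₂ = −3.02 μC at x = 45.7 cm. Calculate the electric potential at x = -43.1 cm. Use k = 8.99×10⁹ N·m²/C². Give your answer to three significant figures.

The total potential is the scalar sum of each charge's contribution, V = Σ kqᵢ/rᵢ.
Distances from the field point to each charge: r₁ = 0.511 m, r₂ = 0.888 m.
V = k[(8.91×10⁻⁶)/(0.511) + (-3.02×10⁻⁶)/(0.888)] = 1.26×10⁵ V.

1.26×10⁵ V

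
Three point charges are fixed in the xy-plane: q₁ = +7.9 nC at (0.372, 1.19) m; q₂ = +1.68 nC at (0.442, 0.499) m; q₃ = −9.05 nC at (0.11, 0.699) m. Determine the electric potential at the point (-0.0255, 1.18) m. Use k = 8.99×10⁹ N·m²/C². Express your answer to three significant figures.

Electric potential is a scalar, so the contributions from each charge add algebraically: V = Σ kqᵢ/rᵢ.
Distances from the field point to each charge: r₁ = 0.398 m, r₂ = 0.826 m, r₃ = 0.500 m.
V = k[(7.90×10⁻⁹)/(0.398) + (1.68×10⁻⁹)/(0.826) + (-9.05×10⁻⁹)/(0.500)] = 34.1 V.

34.1 V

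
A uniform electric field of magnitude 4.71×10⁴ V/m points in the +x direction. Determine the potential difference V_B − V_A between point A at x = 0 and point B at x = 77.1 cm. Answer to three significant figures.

-3.63×10⁴ V

In a uniform field, potential decreases in the direction of E: V_B − V_A = −E·Δx.
V_B − V_A = −(4.71×10⁴ V/m)(0.771 m) = -3.63×10⁴ V.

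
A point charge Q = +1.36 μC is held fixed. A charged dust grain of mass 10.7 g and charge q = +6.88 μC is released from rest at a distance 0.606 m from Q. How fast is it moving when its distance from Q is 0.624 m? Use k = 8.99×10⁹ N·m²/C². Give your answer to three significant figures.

0.865 m/s

Only the electrostatic force acts, so mechanical energy is conserved: ½mv² = U₁ − U₂ = kQq(1/r₁ − 1/r₂).
U₁ − U₂ = (8.99×10⁹ N·m²/C²)(1.36×10⁻⁶ C)(6.88×10⁻⁶ C)(1/0.606 − 1/0.624) = 4.00×10⁻³ J.
v = √(2·4.00×10⁻³/0.0107) = 0.865 m/s.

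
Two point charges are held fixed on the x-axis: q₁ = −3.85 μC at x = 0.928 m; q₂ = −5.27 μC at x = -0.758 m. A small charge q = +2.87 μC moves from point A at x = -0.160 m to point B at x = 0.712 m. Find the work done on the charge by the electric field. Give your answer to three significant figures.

0.234 J

The work done by the electric force is W_field = −ΔU = −q(V_B − V_A) = q(V_A − V_B).
At A: distances to the source charges are 1.09 m, 0.598 m; V_A = Σ kqᵢ/rᵢ = -1.11×10⁵ V.
At B: distances to the source charges are 0.216 m, 1.47 m; V_B = Σ kqᵢ/rᵢ = -1.92×10⁵ V.
ΔV = V_B − V_A = -8.14×10⁴ V.
W_field = −qΔV = −(2.87×10⁻⁶ C)(-8.14×10⁴ V) = 0.234 J.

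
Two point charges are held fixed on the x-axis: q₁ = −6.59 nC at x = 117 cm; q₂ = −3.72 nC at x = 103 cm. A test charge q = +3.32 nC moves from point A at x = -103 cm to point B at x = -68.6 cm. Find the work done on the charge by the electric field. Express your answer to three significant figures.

2.74×10⁻⁸ J

The work done by the electric force is W_field = −ΔU = −q(V_B − V_A) = q(V_A − V_B).
At A: distances to the source charges are 2.20 m, 2.06 m; V_A = Σ kqᵢ/rᵢ = -43.2 V.
At B: distances to the source charges are 1.86 m, 1.72 m; V_B = Σ kqᵢ/rᵢ = -51.4 V.
ΔV = V_B − V_A = -8.25 V.
W_field = −qΔV = −(3.32×10⁻⁹ C)(-8.25 V) = 2.74×10⁻⁸ J.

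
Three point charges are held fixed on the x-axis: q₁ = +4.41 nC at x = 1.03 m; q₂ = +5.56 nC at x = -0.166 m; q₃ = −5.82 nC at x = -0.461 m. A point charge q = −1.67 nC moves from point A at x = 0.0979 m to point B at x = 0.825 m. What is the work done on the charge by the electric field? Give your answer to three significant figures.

1.08×10⁻⁷ J

The work done by the electric force is W_field = −ΔU = −q(V_B − V_A) = q(V_A − V_B).
At A: distances to the source charges are 0.932 m, 0.264 m, 0.559 m; V_A = Σ kqᵢ/rᵢ = 138 V.
At B: distances to the source charges are 0.205 m, 0.991 m, 1.29 m; V_B = Σ kqᵢ/rᵢ = 203 V.
ΔV = V_B − V_A = 64.8 V.
W_field = −qΔV = −(-1.67×10⁻⁹ C)(64.8 V) = 1.08×10⁻⁷ J.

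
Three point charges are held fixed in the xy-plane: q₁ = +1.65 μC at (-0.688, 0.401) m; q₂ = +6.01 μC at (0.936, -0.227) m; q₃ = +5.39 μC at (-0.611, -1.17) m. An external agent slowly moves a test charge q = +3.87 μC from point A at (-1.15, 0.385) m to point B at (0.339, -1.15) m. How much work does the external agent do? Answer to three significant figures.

For quasistatic motion the external work equals the change in potential energy: W_ext = qΔV = q(V_B − V_A).
At A: distances to the source charges are 0.462 m, 2.17 m, 1.65 m; V_A = Σ kqᵢ/rᵢ = 8.64×10⁴ V.
At B: distances to the source charges are 1.86 m, 1.10 m, 0.950 m; V_B = Σ kqᵢ/rᵢ = 1.08×10⁵ V.
ΔV = V_B − V_A = 2.17×10⁴ V.
W_ext = qΔV = (3.87×10⁻⁶ C)(2.17×10⁴ V) = 0.0841 J.

0.0841 J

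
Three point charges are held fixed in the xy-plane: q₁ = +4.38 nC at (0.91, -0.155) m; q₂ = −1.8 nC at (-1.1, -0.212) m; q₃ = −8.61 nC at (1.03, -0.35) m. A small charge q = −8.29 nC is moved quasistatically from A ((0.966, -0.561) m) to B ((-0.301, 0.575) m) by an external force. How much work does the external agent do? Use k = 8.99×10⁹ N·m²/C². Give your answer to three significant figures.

For quasistatic motion the external work equals the change in potential energy: W_ext = qΔV = q(V_B − V_A).
At A: distances to the source charges are 0.410 m, 2.10 m, 0.220 m; V_A = Σ kqᵢ/rᵢ = -263 V.
At B: distances to the source charges are 1.41 m, 1.12 m, 1.62 m; V_B = Σ kqᵢ/rᵢ = -34.3 V.
ΔV = V_B − V_A = 228 V.
W_ext = qΔV = (-8.29×10⁻⁹ C)(228 V) = -1.89×10⁻⁶ J.

-1.89×10⁻⁶ J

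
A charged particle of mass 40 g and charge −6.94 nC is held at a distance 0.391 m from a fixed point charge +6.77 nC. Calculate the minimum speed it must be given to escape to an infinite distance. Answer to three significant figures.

To just escape, total mechanical energy must reach zero at infinity: ½mv²_min + U = 0, so ½mv²_min = −U = |kQq|/r.
|U| = |kQq|/r = (8.99×10⁹ N·m²/C²)(6.77×10⁻⁹)(6.94×10⁻⁹)/(0.391) = 1.08×10⁻⁶ J.
v_min = √(2|U|/m) = √(2·1.08×10⁻⁶/0.0400) = 7.35×10⁻³ m/s.

7.35×10⁻³ m/s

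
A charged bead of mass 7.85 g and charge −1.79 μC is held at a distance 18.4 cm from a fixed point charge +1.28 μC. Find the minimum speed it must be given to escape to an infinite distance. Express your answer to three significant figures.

5.34 m/s

To just escape, total mechanical energy must reach zero at infinity: ½mv²_min + U = 0, so ½mv²_min = −U = |kQq|/r.
|U| = |kQq|/r = (8.99×10⁹ N·m²/C²)(1.28×10⁻⁶)(1.79×10⁻⁶)/(0.184) = 0.112 J.
v_min = √(2|U|/m) = √(2·0.112/7.85×10⁻³) = 5.34 m/s.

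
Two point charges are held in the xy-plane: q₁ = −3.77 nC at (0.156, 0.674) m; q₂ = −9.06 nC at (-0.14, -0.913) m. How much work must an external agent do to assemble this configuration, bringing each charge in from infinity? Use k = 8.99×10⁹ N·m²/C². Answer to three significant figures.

The assembly work is the sum of pairwise potential energies, U = Σ_{i<j} kqᵢqⱼ/rᵢⱼ.
Pair separations: r₁₂ = 1.61 m.
U = (1.90×10⁻⁷) = 1.90×10⁻⁷ J.

1.90×10⁻⁷ J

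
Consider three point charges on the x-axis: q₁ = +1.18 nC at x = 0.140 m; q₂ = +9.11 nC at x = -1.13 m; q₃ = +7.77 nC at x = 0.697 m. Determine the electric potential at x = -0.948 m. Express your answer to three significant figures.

502 V

The total potential is the scalar sum of each charge's contribution, V = Σ kqᵢ/rᵢ.
Distances from the field point to each charge: r₁ = 1.09 m, r₂ = 0.182 m, r₃ = 1.65 m.
V = k[(1.18×10⁻⁹)/(1.09) + (9.11×10⁻⁹)/(0.182) + (7.77×10⁻⁹)/(1.65)] = 502 V.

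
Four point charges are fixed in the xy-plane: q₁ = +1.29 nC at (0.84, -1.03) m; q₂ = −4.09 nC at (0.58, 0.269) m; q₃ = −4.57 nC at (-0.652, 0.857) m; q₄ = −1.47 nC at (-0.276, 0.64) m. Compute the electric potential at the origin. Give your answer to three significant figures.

Electric potential is a scalar, so the contributions from each charge add algebraically: V = Σ kqᵢ/rᵢ.
Distances from the field point to each charge: r₁ = 1.33 m, r₂ = 0.639 m, r₃ = 1.08 m, r₄ = 0.697 m.
V = k[(1.29×10⁻⁹)/(1.33) + (-4.09×10⁻⁹)/(0.639) + (-4.57×10⁻⁹)/(1.08) + (-1.47×10⁻⁹)/(0.697)] = -106 V.

-106 V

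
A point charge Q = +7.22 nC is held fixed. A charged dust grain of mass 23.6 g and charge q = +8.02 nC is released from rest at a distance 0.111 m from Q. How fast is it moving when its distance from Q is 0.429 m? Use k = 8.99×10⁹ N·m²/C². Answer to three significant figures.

Only the electrostatic force acts, so mechanical energy is conserved: ½mv² = U₁ − U₂ = kQq(1/r₁ − 1/r₂).
U₁ − U₂ = (8.99×10⁹ N·m²/C²)(7.22×10⁻⁹ C)(8.02×10⁻⁹ C)(1/0.111 − 1/0.429) = 3.48×10⁻⁶ J.
v = √(2·3.48×10⁻⁶/0.0236) = 0.0172 m/s.

0.0172 m/s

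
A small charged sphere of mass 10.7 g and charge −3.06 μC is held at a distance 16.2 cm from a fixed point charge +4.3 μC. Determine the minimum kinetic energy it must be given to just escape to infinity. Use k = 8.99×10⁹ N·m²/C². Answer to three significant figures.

0.730 J

To just escape, total mechanical energy must reach zero at infinity: ½mv²_min + U = 0, so ½mv²_min = −U = |kQq|/r.
|U| = |kQq|/r = (8.99×10⁹ N·m²/C²)(4.30×10⁻⁶)(3.06×10⁻⁶)/(0.162) = 0.730 J.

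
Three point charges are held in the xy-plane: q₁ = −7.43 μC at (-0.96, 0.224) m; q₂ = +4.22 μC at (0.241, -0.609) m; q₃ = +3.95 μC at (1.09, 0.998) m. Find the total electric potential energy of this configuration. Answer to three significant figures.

The assembly work is the sum of pairwise potential energies, U = Σ_{i<j} kqᵢqⱼ/rᵢⱼ.
Pair separations: r₁₂ = 1.46 m, r₁₃ = 2.19 m, r₂₃ = 1.82 m.
U = (-0.193) + (-0.120) + (0.0825) = -0.231 J.

-0.231 J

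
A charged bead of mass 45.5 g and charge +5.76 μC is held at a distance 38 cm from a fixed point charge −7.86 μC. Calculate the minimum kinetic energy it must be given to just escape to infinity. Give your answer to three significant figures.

1.07 J

To just escape, total mechanical energy must reach zero at infinity: ½mv²_min + U = 0, so ½mv²_min = −U = |kQq|/r.
|U| = |kQq|/r = (8.99×10⁹ N·m²/C²)(7.86×10⁻⁶)(5.76×10⁻⁶)/(0.380) = 1.07 J.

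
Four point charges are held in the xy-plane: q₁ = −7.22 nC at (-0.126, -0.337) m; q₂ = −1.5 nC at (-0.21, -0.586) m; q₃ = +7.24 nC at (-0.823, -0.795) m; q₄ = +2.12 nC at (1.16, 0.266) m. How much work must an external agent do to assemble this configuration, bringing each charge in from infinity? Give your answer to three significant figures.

The work to assemble the configuration equals its total potential energy, U = Σ kqᵢqⱼ/rᵢⱼ over all pairs.
Pair separations: r₁₂ = 0.263 m, r₁₃ = 0.834 m, r₁₄ = 1.42 m, r₂₃ = 0.648 m, r₂₄ = 1.61 m, r₃₄ = 2.25 m.
Summing all 6 pair terms gives U = -3.97×10⁻⁷ J.

-3.97×10⁻⁷ J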